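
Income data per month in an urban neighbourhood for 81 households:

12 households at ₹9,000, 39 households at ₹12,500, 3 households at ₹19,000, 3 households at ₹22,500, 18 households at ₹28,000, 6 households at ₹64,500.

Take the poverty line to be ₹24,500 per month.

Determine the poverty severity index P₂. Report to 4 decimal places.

0.1769

Below the line: 12×₹9,000, 39×₹12,500, 3×₹19,000, 3×₹22,500 (q = 57 of N = 81).
Normalized shortfalls: (24500−9000)/24500 = 0.6327 (×12); (24500−12500)/24500 = 0.4898 (×39); (24500−19000)/24500 = 0.2245 (×3); (24500−22500)/24500 = 0.0816 (×3).
Squared: 0.4002 (×12); 0.2399 (×39); 0.0504 (×3); 0.0067 (×3).
Sum = 14.330279; P₂ = 14.330279 / 81 = 0.1769.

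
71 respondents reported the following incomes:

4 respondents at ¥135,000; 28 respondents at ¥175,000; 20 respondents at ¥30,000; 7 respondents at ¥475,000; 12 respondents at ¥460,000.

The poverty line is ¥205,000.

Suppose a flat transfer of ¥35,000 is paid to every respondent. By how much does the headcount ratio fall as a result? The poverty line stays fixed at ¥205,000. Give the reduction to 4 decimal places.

Before: below the line — 20×¥30,000, 4×¥135,000, 28×¥175,000; headcount ratio = 0.732394.
After the ¥35,000 transfer: below the line — 20×¥65,000, 4×¥170,000; headcount ratio = 0.338028.
Reduction = 0.732394 − 0.338028 = 0.3944.

0.3944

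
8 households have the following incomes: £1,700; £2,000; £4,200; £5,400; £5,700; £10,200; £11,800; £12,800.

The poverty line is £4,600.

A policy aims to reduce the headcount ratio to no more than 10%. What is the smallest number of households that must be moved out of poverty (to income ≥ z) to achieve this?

3 of the 8 households are poor, so H = 3/8 = 0.375.
A headcount ratio of at most 10% allows at most ⌊0.10 × 8⌋ = 0 poor households.
So at least 3 − 0 = 3 must be lifted.

3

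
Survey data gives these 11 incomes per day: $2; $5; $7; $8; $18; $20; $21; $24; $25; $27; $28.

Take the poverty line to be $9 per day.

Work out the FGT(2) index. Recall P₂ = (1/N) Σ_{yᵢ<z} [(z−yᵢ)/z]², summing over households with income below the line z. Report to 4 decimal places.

Below the line: $2, $5, $7, $8 (q = 4 of N = 11).
Normalized shortfalls: (9−2)/9 = 0.7778; (9−5)/9 = 0.4444; (9−7)/9 = 0.2222; (9−8)/9 = 0.1111.
Squared: 0.6049; 0.1975; 0.0494; 0.0123.
Sum = 0.864198; P₂ = 0.864198 / 11 = 0.0786.

0.0786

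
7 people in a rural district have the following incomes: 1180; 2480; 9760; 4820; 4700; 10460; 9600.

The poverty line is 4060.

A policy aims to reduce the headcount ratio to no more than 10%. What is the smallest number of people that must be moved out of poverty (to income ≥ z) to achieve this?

Currently q = 2 of N = 7 are below the line (H = 0.286).
A headcount ratio of at most 10% allows at most ⌊0.10 × 7⌋ = 0 poor people.
So at least 2 − 0 = 2 must be lifted.

2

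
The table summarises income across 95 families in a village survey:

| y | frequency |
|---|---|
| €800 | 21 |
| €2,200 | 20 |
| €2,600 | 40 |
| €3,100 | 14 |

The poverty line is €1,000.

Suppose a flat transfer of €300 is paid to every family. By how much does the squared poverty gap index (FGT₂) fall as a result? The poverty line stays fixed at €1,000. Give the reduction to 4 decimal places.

0.0088

Before: below the line — 21×€800; squared poverty gap index (FGT₂) = 0.008842.
After the €300 transfer: below the line — none; squared poverty gap index (FGT₂) = 0.000000.
Reduction = 0.008842 − 0.000000 = 0.0088.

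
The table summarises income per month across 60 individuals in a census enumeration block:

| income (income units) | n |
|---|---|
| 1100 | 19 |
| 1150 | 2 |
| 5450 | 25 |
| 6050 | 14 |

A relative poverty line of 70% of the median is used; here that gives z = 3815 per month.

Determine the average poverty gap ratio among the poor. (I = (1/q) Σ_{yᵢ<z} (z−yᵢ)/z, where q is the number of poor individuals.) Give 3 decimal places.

Poor units: 19×1100, 2×1150 (q = 21 of N = 60).
Shortfall ratios (z−y)/z: 0.7117 (×19), 0.6986 (×2); sum = 14.918742.
I averages over the q = 21 poor units only: 14.918742 / 21 = 0.710.

0.710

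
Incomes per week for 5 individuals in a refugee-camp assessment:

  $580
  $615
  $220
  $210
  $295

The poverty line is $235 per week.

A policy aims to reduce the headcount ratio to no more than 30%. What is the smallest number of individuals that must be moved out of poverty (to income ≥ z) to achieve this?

Currently q = 2 of N = 5 are below the line (H = 0.400).
A headcount ratio of at most 30% allows at most ⌊0.30 × 5⌋ = 1 poor individuals.
So at least 2 − 1 = 1 must be lifted.

1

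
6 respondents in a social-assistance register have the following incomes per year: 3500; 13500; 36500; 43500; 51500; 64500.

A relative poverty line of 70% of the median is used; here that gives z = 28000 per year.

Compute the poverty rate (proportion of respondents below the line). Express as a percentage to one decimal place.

33.3%

2 of the 6 respondents have income below 28000.
H = 2/6 = 33.3%.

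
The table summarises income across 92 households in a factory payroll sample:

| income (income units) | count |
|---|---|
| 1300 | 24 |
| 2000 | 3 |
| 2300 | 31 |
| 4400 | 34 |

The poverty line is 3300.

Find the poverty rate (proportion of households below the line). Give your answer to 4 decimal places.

58 of the 92 households have income below 3300.
H = 58/92 = 0.6304.

0.6304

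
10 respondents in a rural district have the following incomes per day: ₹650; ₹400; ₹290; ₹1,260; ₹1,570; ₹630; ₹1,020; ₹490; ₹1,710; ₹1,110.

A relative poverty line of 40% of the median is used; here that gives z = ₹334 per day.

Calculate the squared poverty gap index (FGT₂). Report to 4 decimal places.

Below z: ₹290 (q = 1 of N = 10).
Normalized shortfalls: (334−290)/334 = 0.1317.
Squared: 0.0174.
Sum = 0.017355; P₂ = 0.017355 / 10 = 0.0017.

0.0017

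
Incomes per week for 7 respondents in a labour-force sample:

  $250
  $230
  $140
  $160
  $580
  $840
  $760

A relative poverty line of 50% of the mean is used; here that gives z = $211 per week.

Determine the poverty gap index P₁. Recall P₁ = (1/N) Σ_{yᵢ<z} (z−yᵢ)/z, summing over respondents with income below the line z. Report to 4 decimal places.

0.0826

Below z: $140, $160 (q = 2 of N = 7).
Shortfall ratios: (211−140)/211 = 0.3365; (211−160)/211 = 0.2417.
Sum of shortfalls = 0.578199; P₁ averages over all N: 0.578199 / 7 = 0.0826.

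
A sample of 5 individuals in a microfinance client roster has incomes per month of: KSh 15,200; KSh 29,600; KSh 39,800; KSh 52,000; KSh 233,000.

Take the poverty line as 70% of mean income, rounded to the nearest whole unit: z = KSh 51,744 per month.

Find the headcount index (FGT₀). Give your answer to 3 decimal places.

3 of the 5 individuals have income below KSh 51,744.
H = 3/5 = 0.600.

0.600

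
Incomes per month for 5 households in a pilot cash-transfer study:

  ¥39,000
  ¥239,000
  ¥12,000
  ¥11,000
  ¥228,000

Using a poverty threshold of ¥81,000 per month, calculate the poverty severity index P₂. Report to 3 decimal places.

0.348

Below z: ¥11,000, ¥12,000, ¥39,000 (q = 3 of N = 5).
Normalized shortfalls: (81000−11000)/81000 = 0.8642; (81000−12000)/81000 = 0.8519; (81000−39000)/81000 = 0.5185.
Squared: 0.7468; 0.7257; 0.2689.
Sum = 1.741350; P₂ = 1.741350 / 5 = 0.348.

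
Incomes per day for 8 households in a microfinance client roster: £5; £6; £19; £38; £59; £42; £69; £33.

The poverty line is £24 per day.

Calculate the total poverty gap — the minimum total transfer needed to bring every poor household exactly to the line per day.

£42

Poor units: £5, £6, £19 (q = 3 of N = 8).
Individual gaps: 24−5 = 19; 24−6 = 18; 24−19 = 5.
Aggregate gap = £42.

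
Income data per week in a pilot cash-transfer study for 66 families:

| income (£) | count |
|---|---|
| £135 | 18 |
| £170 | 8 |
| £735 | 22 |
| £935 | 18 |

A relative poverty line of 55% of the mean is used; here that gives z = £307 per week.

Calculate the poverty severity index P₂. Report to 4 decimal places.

0.1097

Below z: 18×£135, 8×£170 (q = 26 of N = 66).
Relative gaps: (307−135)/307 = 0.5603 (×18); (307−170)/307 = 0.4463 (×8).
Squared: 0.3139 (×18); 0.1991 (×8).
Sum = 7.243196; P₂ = 7.243196 / 66 = 0.1097.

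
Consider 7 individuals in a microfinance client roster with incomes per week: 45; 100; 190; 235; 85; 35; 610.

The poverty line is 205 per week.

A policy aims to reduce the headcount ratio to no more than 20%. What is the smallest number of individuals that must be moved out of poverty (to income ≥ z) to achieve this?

Currently q = 5 of N = 7 are below the line (H = 0.714).
A headcount ratio of at most 20% allows at most ⌊0.20 × 7⌋ = 1 poor individuals.
So at least 5 − 1 = 4 must be lifted.

4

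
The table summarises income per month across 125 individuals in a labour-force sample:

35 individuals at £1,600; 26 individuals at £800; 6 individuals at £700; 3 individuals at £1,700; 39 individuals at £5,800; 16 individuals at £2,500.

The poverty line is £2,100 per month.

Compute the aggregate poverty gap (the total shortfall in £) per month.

£60,900

Poor units: 6×£700, 26×£800, 35×£1,600, 3×£1,700 (q = 70 of N = 125).
Individual gaps: 6×(2100−700) = 8400; 26×(2100−800) = 33800; 35×(2100−1600) = 17500; 3×(2100−1700) = 1200.
Aggregate gap = £60,900.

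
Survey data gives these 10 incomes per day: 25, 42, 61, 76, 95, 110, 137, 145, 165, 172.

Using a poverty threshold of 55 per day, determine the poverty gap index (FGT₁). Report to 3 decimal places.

Below z: 25, 42 (q = 2 of N = 10).
Gap ratios (z−y)/z: (55−25)/55 = 0.5455; (55−42)/55 = 0.2364.
Sum of shortfalls = 0.781818; P₁ averages over all N: 0.781818 / 10 = 0.078.

0.078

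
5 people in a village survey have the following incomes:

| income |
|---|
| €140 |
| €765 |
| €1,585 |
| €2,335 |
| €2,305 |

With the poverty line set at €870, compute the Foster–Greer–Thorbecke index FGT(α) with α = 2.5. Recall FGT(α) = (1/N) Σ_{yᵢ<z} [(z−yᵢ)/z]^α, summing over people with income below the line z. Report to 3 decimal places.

0.130

Incomes under z: €140, €765 (q = 2 of N = 5).
Normalized shortfalls: (870−140)/870 = 0.8391; (870−765)/870 = 0.1207.
Raised to α = 2.5: 0.64492; 0.00506.
Sum = 0.649985; FGT(2.5) = 0.649985 / 5 = 0.130.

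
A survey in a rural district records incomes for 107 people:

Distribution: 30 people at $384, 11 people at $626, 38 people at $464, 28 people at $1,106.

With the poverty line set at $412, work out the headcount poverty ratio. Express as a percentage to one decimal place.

28.0%

30 of the 107 people have income below $412.
H = 30/107 = 28.0%.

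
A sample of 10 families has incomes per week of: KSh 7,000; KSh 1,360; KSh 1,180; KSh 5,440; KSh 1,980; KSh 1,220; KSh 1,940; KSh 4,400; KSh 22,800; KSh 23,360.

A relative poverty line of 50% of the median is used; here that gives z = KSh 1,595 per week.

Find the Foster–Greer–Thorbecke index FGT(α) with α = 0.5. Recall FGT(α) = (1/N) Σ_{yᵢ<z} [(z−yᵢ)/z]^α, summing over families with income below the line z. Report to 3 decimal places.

0.138

Incomes under z: KSh 1,180, KSh 1,220, KSh 1,360 (q = 3 of N = 10).
Gap ratios (z−y)/z: (1595−1180)/1595 = 0.2602; (1595−1220)/1595 = 0.2351; (1595−1360)/1595 = 0.1473.
Raised to α = 0.5: 0.51009; 0.48488; 0.38384.
Sum = 1.378810; FGT(0.5) = 1.378810 / 10 = 0.138.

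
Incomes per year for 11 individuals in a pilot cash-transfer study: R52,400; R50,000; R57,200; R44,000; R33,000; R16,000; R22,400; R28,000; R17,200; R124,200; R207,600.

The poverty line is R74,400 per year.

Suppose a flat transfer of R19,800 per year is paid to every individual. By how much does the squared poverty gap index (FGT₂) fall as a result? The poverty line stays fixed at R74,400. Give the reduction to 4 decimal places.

Before: below the line — R16,000, R17,200, R22,400, R28,000, R33,000, R44,000, R50,000, R52,400, R57,200; squared poverty gap index (FGT₂) = 0.255427.
After the R19,800 transfer: below the line — R35,800, R37,000, R42,200, R47,800, R52,800, R63,800, R69,800, R72,200; squared poverty gap index (FGT₂) = 0.086026.
Reduction = 0.255427 − 0.086026 = 0.1694.

0.1694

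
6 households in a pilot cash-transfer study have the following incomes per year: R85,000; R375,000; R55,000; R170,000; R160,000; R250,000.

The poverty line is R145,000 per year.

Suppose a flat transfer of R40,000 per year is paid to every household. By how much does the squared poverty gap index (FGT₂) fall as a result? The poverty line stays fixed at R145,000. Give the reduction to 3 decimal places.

0.070

Before: below the line — R55,000, R85,000; squared poverty gap index (FGT₂) = 0.09275.
After the R40,000 transfer: below the line — R95,000, R125,000; squared poverty gap index (FGT₂) = 0.02299.
Reduction = 0.09275 − 0.02299 = 0.070.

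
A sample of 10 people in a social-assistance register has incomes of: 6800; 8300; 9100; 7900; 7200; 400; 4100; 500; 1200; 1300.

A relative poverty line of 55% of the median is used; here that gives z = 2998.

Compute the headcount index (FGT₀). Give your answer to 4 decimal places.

4 of the 10 people have income below 2998.
H = 4/10 = 0.4000.

0.4000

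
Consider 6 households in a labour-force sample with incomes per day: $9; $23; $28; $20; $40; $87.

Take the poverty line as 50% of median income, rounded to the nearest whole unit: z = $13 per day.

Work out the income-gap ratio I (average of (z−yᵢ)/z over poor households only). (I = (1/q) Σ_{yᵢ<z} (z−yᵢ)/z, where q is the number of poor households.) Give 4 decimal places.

0.3077

Below the line: $9 (q = 1 of N = 6).
Relative gaps: 0.3077; sum = 0.307692.
The income-gap ratio divides by q (the poor only): 0.307692 / 1 = 0.3077.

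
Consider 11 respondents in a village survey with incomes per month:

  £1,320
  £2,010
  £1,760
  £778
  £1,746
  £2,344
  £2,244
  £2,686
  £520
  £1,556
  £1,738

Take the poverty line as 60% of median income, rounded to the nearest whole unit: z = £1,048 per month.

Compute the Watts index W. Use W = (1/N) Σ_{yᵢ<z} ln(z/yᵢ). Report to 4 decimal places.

Incomes under z: £520, £778 (q = 2 of N = 11).
Log gaps: ln(1048/520) = 0.7008; ln(1048/778) = 0.2979.
W = 0.998722 / 11 = 0.0908.

0.0908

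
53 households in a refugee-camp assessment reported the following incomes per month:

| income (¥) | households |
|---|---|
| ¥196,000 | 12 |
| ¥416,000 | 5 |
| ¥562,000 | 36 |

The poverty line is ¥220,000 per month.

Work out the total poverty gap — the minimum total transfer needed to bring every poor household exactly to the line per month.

¥288,000

Below the line: 12×¥196,000 (q = 12 of N = 53).
Individual gaps: 12×(220000−196000) = 288000.
Aggregate gap = ¥288,000.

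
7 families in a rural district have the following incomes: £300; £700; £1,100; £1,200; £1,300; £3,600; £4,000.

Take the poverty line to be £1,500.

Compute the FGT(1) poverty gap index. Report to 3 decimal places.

0.276

Below the line: £300, £700, £1,100, £1,200, £1,300 (q = 5 of N = 7).
Relative gaps: (1500−300)/1500 = 0.8000; (1500−700)/1500 = 0.5333; (1500−1100)/1500 = 0.2667; (1500−1200)/1500 = 0.2000; (1500−1300)/1500 = 0.1333.
Σ = 1.933333. Dividing by the full population N = 7 gives P₁ = 0.276.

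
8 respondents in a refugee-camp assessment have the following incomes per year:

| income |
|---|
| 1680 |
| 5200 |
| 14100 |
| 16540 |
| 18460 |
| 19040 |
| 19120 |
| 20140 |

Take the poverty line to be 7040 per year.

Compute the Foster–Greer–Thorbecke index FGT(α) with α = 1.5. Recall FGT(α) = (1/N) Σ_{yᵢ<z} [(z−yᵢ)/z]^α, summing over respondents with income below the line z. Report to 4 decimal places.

Below the line: 1680, 5200 (q = 2 of N = 8).
Normalized shortfalls: (7040−1680)/7040 = 0.7614; (7040−5200)/7040 = 0.2614.
Raised to α = 1.5: 0.66434; 0.13362.
Sum = 0.797955; FGT(1.5) = 0.797955 / 8 = 0.0997.

0.0997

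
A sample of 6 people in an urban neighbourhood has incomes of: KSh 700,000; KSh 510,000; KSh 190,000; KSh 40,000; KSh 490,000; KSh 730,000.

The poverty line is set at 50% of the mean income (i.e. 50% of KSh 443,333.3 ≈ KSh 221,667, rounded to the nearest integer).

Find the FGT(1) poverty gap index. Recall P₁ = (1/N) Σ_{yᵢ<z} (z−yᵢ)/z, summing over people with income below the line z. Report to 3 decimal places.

0.160

Poor units: KSh 40,000, KSh 190,000 (q = 2 of N = 6).
Gap ratios (z−y)/z: (221667−40000)/221667 = 0.8195; (221667−190000)/221667 = 0.1429.
Sum of shortfalls = 0.962408; P₁ averages over all N: 0.962408 / 6 = 0.160.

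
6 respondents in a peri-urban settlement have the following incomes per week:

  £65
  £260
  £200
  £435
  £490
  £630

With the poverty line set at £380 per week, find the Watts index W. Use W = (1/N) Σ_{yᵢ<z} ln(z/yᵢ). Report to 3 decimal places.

Below z: £65, £200, £260 (q = 3 of N = 6).
ln(z/y) terms: ln(380/65) = 1.7658; ln(380/200) = 0.6419; ln(380/260) = 0.3795.
W = 2.787127 / 6 = 0.465.

0.465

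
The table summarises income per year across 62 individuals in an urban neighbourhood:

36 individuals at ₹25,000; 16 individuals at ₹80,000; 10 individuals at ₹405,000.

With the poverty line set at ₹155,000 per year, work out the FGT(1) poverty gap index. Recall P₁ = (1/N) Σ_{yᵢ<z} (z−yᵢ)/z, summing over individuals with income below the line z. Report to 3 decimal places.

0.612

Below the line: 36×₹25,000, 16×₹80,000 (q = 52 of N = 62).
Relative gaps: (155000−25000)/155000 = 0.8387 (×36); (155000−80000)/155000 = 0.4839 (×16).
Sum of shortfalls = 37.935484; P₁ averages over all N: 37.935484 / 62 = 0.612.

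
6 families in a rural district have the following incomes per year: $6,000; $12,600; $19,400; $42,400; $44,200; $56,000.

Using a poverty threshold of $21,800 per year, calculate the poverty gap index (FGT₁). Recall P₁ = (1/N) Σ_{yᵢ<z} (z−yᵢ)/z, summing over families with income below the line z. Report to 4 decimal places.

Below the line: $6,000, $12,600, $19,400 (q = 3 of N = 6).
Shortfall ratios: (21800−6000)/21800 = 0.7248; (21800−12600)/21800 = 0.4220; (21800−19400)/21800 = 0.1101.
Σ = 1.256881. Dividing by the full population N = 6 gives P₁ = 0.2095.

0.2095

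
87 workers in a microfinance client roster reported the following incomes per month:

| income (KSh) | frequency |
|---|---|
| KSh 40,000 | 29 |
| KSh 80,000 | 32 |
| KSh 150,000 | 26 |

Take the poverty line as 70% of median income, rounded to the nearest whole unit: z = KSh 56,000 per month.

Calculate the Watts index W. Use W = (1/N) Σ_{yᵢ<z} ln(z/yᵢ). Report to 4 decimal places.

0.1122

Below the line: 29×KSh 40,000 (q = 29 of N = 87).
Log gaps: ln(56000/40000) = 0.3365 (×29).
W = 9.757695 / 87 = 0.1122.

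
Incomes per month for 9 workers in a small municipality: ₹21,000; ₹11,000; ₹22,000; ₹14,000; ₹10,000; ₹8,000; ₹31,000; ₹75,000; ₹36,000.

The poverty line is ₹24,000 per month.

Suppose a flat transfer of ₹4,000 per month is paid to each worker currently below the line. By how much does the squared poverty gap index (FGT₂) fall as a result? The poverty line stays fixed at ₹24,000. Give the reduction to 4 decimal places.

Before: below the line — ₹8,000, ₹10,000, ₹11,000, ₹14,000, ₹21,000, ₹22,000; squared poverty gap index (FGT₂) = 0.141590.
After the ₹4,000 transfer: below the line — ₹12,000, ₹14,000, ₹15,000, ₹18,000; squared poverty gap index (FGT₂) = 0.069637.
Reduction = 0.141590 − 0.069637 = 0.0720.

0.0720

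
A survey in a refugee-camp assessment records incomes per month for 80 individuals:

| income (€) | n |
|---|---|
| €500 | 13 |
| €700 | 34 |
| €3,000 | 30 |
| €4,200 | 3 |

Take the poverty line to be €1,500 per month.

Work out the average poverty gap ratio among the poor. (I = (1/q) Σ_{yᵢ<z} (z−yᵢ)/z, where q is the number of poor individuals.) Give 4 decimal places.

0.5702

Incomes under z: 13×€500, 34×€700 (q = 47 of N = 80).
Relative gaps: 0.6667 (×13), 0.5333 (×34); sum = 26.800000.
The income-gap ratio divides by q (the poor only): 26.800000 / 47 = 0.5702.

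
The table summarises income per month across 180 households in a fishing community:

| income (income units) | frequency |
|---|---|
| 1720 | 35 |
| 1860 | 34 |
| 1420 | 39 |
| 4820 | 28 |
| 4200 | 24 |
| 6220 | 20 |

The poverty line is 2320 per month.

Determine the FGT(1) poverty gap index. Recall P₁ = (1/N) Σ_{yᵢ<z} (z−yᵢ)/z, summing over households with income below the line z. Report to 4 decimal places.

Below the line: 39×1420, 35×1720, 34×1860 (q = 108 of N = 180).
Normalized shortfalls: (2320−1420)/2320 = 0.3879 (×39); (2320−1720)/2320 = 0.2586 (×35); (2320−1860)/2320 = 0.1983 (×34).
Sum of shortfalls = 30.922414; P₁ averages over all N: 30.922414 / 180 = 0.1718.

0.1718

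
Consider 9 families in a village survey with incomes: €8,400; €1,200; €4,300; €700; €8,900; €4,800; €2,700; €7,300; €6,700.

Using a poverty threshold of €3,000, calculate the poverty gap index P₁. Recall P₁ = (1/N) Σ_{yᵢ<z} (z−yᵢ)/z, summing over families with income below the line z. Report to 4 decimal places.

Incomes under z: €700, €1,200, €2,700 (q = 3 of N = 9).
Shortfall ratios: (3000−700)/3000 = 0.7667; (3000−1200)/3000 = 0.6000; (3000−2700)/3000 = 0.1000.
Σ = 1.466667. Dividing by the full population N = 9 gives P₁ = 0.1630.

0.1630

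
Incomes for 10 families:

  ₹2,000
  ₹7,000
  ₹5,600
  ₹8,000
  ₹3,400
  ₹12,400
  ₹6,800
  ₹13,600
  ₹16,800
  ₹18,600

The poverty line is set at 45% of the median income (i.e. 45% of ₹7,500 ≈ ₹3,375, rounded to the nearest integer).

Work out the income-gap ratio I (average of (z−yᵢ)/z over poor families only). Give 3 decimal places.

Poor units: ₹2,000 (q = 1 of N = 10).
Shortfall ratios (z−y)/z: 0.4074; sum = 0.407407.
The income-gap ratio divides by q (the poor only): 0.407407 / 1 = 0.407.

0.407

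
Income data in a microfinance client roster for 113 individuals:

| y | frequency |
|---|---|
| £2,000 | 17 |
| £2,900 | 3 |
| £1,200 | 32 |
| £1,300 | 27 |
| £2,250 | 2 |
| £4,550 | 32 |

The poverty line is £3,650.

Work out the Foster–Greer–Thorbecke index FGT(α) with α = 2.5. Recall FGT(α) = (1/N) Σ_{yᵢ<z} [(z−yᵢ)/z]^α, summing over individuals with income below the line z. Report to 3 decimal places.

Poor units: 32×£1,200, 27×£1,300, 17×£2,000, 2×£2,250, 3×£2,900 (q = 81 of N = 113).
Normalized shortfalls: (3650−1200)/3650 = 0.6712 (×32); (3650−1300)/3650 = 0.6438 (×27); (3650−2000)/3650 = 0.4521 (×17); (3650−2250)/3650 = 0.3836 (×2); (3650−2900)/3650 = 0.2055 (×3).
Raised to α = 2.5: 0.36913 (×32); 0.33261 (×27); 0.13740 (×17); 0.09111 (×2); 0.01914 (×3).
Sum = 23.368174; FGT(2.5) = 23.368174 / 113 = 0.207.

0.207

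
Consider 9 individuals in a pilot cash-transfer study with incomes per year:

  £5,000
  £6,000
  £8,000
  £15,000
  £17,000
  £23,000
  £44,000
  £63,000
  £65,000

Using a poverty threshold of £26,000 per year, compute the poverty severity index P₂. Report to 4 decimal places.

0.2262

Poor units: £5,000, £6,000, £8,000, £15,000, £17,000, £23,000 (q = 6 of N = 9).
Gap ratios (z−y)/z: (26000−5000)/26000 = 0.8077; (26000−6000)/26000 = 0.7692; (26000−8000)/26000 = 0.6923; (26000−15000)/26000 = 0.4231; (26000−17000)/26000 = 0.3462; (26000−23000)/26000 = 0.1154.
Squared: 0.6524; 0.5917; 0.4793; 0.1790; 0.1198; 0.0133.
Sum = 2.035503; P₂ = 2.035503 / 9 = 0.2262.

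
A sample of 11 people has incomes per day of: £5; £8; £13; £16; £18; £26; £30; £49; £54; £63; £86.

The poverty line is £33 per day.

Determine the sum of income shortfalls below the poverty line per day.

Incomes under z: £5, £8, £13, £16, £18, £26, £30 (q = 7 of N = 11).
Individual gaps: 33−5 = 28; 33−8 = 25; 33−13 = 20; 33−16 = 17; 33−18 = 15; 33−26 = 7; 33−30 = 3.
Aggregate gap = £115.

£115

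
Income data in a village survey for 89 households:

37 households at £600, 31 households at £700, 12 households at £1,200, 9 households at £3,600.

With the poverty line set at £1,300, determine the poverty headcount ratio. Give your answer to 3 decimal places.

0.899

80 of the 89 households have income below £1,300.
H = 80/89 = 0.899.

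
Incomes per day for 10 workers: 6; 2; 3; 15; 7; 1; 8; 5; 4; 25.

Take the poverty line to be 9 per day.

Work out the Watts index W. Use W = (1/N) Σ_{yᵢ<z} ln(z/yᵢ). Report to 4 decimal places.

0.6973

Below the line: 1, 2, 3, 4, 5, 6, 7, 8 (q = 8 of N = 10).
Log shortfalls: ln(9/1) = 2.1972; ln(9/2) = 1.5041; ln(9/3) = 1.0986; ln(9/4) = 0.8109; ln(9/5) = 0.5878; ln(9/6) = 0.4055; ln(9/7) = 0.2513; ln(9/8) = 0.1178.
W = 6.973194 / 10 = 0.6973.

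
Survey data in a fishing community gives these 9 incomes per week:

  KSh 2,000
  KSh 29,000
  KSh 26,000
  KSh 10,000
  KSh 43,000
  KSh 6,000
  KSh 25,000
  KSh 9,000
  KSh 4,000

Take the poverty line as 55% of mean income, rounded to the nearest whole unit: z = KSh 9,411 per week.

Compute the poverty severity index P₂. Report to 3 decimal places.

0.120

Incomes under z: KSh 2,000, KSh 4,000, KSh 6,000, KSh 9,000 (q = 4 of N = 9).
Relative gaps: (9411−2000)/9411 = 0.7875; (9411−4000)/9411 = 0.5750; (9411−6000)/9411 = 0.3624; (9411−9000)/9411 = 0.0437.
Squared: 0.6201; 0.3306; 0.1314; 0.0019.
Sum = 1.083990; P₂ = 1.083990 / 9 = 0.120.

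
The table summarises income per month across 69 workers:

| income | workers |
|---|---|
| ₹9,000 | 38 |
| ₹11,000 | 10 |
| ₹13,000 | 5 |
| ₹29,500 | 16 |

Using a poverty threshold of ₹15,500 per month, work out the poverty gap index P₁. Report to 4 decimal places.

0.2847

Below the line: 38×₹9,000, 10×₹11,000, 5×₹13,000 (q = 53 of N = 69).
Normalized shortfalls: (15500−9000)/15500 = 0.4194 (×38); (15500−11000)/15500 = 0.2903 (×10); (15500−13000)/15500 = 0.1613 (×5).
Σ = 19.645161. Dividing by the full population N = 69 gives P₁ = 0.2847.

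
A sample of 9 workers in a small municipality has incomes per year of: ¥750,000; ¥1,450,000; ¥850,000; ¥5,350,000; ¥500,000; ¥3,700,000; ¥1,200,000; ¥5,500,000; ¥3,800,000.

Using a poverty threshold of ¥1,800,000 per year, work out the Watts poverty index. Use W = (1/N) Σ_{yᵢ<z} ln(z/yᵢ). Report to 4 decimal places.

Below z: ¥500,000, ¥750,000, ¥850,000, ¥1,200,000, ¥1,450,000 (q = 5 of N = 9).
Log shortfalls: ln(1800000/500000) = 1.2809; ln(1800000/750000) = 0.8755; ln(1800000/850000) = 0.7503; ln(1800000/1200000) = 0.4055; ln(1800000/1450000) = 0.2162.
W = 3.528396 / 9 = 0.3920.

0.3920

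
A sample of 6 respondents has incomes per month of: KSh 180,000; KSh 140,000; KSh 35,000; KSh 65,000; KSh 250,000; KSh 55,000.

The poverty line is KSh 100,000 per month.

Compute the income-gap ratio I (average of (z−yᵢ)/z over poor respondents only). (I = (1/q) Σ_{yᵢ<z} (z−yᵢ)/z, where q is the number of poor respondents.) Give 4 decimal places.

0.4833

Below the line: KSh 35,000, KSh 55,000, KSh 65,000 (q = 3 of N = 6).
Shortfall ratios (z−y)/z: 0.6500, 0.4500, 0.3500; sum = 1.450000.
The income-gap ratio divides by q (the poor only): 1.450000 / 3 = 0.4833.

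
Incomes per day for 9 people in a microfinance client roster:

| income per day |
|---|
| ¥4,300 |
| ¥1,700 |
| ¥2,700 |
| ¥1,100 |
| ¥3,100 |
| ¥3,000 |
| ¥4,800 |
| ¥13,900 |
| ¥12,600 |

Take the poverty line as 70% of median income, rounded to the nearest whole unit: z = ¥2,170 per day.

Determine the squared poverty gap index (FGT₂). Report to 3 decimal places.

Incomes under z: ¥1,100, ¥1,700 (q = 2 of N = 9).
Normalized shortfalls: (2170−1100)/2170 = 0.4931; (2170−1700)/2170 = 0.2166.
Squared: 0.2431; 0.0469.
Sum = 0.290047; P₂ = 0.290047 / 9 = 0.032.

0.032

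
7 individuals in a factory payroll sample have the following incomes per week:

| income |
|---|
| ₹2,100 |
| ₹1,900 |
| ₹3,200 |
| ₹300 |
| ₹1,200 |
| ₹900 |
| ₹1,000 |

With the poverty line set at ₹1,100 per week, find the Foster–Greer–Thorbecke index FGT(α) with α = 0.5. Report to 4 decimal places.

Below z: ₹300, ₹900, ₹1,000 (q = 3 of N = 7).
Normalized shortfalls: (1100−300)/1100 = 0.7273; (1100−900)/1100 = 0.1818; (1100−1000)/1100 = 0.0909.
Raised to α = 0.5: 0.85280; 0.42640; 0.30151.
Sum = 1.580716; FGT(0.5) = 1.580716 / 7 = 0.2258.

0.2258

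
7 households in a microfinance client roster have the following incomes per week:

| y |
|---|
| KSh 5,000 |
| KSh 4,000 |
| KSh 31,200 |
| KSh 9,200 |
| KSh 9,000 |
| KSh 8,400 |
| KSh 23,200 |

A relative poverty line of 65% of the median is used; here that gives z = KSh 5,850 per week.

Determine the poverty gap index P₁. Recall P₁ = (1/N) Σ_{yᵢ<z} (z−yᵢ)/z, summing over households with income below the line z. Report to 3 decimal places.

Below z: KSh 4,000, KSh 5,000 (q = 2 of N = 7).
Relative gaps: (5850−4000)/5850 = 0.3162; (5850−5000)/5850 = 0.1453.
Sum of shortfalls = 0.461538; P₁ averages over all N: 0.461538 / 7 = 0.066.

0.066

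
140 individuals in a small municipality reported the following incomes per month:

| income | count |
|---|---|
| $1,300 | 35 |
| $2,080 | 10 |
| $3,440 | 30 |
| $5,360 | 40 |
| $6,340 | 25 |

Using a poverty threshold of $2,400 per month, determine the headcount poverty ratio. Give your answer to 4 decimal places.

45 of the 140 individuals have income below $2,400.
H = 45/140 = 0.3214.

0.3214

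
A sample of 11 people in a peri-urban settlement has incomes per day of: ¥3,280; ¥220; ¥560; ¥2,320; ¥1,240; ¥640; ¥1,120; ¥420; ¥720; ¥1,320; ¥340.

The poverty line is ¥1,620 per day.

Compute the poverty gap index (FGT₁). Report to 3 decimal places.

Poor units: ¥220, ¥340, ¥420, ¥560, ¥640, ¥720, ¥1,120, ¥1,240, ¥1,320 (q = 9 of N = 11).
Gap ratios (z−y)/z: (1620−220)/1620 = 0.8642; (1620−340)/1620 = 0.7901; (1620−420)/1620 = 0.7407; (1620−560)/1620 = 0.6543; (1620−640)/1620 = 0.6049; (1620−720)/1620 = 0.5556; (1620−1120)/1620 = 0.3086; (1620−1240)/1620 = 0.2346; (1620−1320)/1620 = 0.1852.
Sum of shortfalls = 4.938272; P₁ averages over all N: 4.938272 / 11 = 0.449.

0.449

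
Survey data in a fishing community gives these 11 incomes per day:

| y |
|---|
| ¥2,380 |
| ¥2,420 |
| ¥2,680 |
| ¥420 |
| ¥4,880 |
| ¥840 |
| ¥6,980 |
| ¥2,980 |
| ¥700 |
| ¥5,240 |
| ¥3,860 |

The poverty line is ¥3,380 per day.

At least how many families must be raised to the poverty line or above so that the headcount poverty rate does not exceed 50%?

2

Currently q = 7 of N = 11 are below the line (H = 0.636).
A headcount ratio of at most 50% allows at most ⌊0.50 × 11⌋ = 5 poor families.
So at least 7 − 5 = 2 must be lifted.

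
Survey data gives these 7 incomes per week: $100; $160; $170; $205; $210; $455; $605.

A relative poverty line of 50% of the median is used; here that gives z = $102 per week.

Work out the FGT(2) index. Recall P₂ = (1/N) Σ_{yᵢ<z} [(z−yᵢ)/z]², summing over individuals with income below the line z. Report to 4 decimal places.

0.0001

Below z: $100 (q = 1 of N = 7).
Relative gaps: (102−100)/102 = 0.0196.
Squared: 0.0004.
Sum = 0.000384; P₂ = 0.000384 / 7 = 0.0001.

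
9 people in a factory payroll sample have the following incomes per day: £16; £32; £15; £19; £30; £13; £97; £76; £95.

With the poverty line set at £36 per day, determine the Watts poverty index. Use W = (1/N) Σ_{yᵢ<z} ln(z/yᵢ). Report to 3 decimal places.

Incomes under z: £13, £15, £16, £19, £30, £32 (q = 6 of N = 9).
Log shortfalls: ln(36/13) = 1.0186; ln(36/15) = 0.8755; ln(36/16) = 0.8109; ln(36/19) = 0.6391; ln(36/30) = 0.1823; ln(36/32) = 0.1178.
W = 3.644153 / 9 = 0.405.

0.405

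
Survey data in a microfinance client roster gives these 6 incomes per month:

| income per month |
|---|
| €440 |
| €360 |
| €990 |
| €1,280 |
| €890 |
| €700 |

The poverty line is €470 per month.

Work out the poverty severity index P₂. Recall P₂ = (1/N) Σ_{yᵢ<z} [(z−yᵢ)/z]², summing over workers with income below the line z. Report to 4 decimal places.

0.0098

Below the line: €360, €440 (q = 2 of N = 6).
Shortfall ratios: (470−360)/470 = 0.2340; (470−440)/470 = 0.0638.
Squared: 0.0548; 0.0041.
Sum = 0.058850; P₂ = 0.058850 / 6 = 0.0098.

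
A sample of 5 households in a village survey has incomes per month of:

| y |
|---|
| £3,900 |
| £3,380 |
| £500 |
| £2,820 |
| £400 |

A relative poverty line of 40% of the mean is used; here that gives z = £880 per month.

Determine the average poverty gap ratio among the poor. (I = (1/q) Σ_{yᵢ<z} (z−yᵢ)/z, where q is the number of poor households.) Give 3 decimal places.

0.489

Below the line: £400, £500 (q = 2 of N = 5).
Relative gaps: 0.5455, 0.4318; sum = 0.977273.
The income-gap ratio divides by q (the poor only): 0.977273 / 2 = 0.489.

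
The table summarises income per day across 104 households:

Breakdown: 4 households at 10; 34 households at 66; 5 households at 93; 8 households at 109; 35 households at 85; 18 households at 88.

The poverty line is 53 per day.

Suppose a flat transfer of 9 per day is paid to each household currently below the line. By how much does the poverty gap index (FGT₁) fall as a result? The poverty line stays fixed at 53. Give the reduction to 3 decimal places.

Before: below the line — 4×10; poverty gap index (FGT₁) = 0.03120.
After the 9 transfer: below the line — 4×19; poverty gap index (FGT₁) = 0.02467.
Reduction = 0.03120 − 0.02467 = 0.007.

0.007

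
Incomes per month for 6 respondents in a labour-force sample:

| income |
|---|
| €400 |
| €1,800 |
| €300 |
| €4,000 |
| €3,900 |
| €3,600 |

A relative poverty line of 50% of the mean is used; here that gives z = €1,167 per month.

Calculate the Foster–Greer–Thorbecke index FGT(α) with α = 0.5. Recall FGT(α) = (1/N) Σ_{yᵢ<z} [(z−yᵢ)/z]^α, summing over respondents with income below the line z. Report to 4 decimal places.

Poor units: €300, €400 (q = 2 of N = 6).
Normalized shortfalls: (1167−300)/1167 = 0.7429; (1167−400)/1167 = 0.6572.
Raised to α = 0.5: 0.86193; 0.81070.
Sum = 1.672638; FGT(0.5) = 1.672638 / 6 = 0.2788.

0.2788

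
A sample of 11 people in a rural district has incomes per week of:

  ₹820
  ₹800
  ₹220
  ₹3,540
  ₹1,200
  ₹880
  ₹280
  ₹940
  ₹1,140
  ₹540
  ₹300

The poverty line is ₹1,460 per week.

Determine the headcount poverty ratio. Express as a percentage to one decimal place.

10 of the 11 people have income below ₹1,460.
H = 10/11 = 90.9%.

90.9%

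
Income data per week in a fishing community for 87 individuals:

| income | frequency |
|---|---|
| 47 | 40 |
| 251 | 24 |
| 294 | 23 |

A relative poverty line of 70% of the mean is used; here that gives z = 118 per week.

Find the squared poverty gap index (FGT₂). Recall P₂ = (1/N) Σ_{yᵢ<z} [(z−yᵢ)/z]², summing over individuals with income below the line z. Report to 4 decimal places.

Poor units: 40×47 (q = 40 of N = 87).
Normalized shortfalls: (118−47)/118 = 0.6017 (×40).
Squared: 0.3620 (×40).
Sum = 14.481471; P₂ = 14.481471 / 87 = 0.1665.

0.1665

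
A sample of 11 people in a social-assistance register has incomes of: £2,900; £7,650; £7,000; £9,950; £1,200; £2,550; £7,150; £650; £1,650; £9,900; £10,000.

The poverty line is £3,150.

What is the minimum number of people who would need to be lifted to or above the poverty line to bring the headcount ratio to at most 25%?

3

5 of the 11 people are poor, so H = 5/11 = 0.455.
A headcount ratio of at most 25% allows at most ⌊0.25 × 11⌋ = 2 poor people.
So at least 5 − 2 = 3 must be lifted.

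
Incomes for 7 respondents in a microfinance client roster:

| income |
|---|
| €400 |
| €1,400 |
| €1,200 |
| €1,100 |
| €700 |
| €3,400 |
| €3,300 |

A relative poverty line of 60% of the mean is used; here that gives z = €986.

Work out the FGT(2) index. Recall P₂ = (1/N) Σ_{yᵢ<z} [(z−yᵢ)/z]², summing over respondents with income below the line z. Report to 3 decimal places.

Below z: €400, €700 (q = 2 of N = 7).
Gap ratios (z−y)/z: (986−400)/986 = 0.5943; (986−700)/986 = 0.2901.
Squared: 0.3532; 0.0841.
Sum = 0.437352; P₂ = 0.437352 / 7 = 0.062.

0.062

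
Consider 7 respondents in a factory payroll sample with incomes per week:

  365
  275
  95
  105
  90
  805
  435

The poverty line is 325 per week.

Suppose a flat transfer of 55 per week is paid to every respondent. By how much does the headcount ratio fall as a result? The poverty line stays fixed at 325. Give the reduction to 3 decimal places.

0.143

Before: below the line — 90, 95, 105, 275; headcount ratio = 0.57143.
After the 55 transfer: below the line — 145, 150, 160; headcount ratio = 0.42857.
Reduction = 0.57143 − 0.42857 = 0.143.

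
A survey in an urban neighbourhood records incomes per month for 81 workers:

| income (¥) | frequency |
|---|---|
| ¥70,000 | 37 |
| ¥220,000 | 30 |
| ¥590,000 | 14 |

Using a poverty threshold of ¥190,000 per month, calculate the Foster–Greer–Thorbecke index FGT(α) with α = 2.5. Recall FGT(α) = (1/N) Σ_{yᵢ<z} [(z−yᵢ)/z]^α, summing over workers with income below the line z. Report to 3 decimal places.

0.145

Poor units: 37×¥70,000 (q = 37 of N = 81).
Gap ratios (z−y)/z: (190000−70000)/190000 = 0.6316 (×37).
Raised to α = 2.5: 0.31701 (×37).
Sum = 11.729266; FGT(2.5) = 11.729266 / 81 = 0.145.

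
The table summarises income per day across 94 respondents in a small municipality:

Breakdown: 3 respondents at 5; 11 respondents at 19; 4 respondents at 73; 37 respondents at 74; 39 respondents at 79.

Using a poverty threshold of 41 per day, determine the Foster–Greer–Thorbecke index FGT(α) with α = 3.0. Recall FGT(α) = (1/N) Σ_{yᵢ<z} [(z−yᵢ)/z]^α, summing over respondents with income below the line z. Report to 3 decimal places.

0.040

Below the line: 3×5, 11×19 (q = 14 of N = 94).
Shortfall ratios: (41−5)/41 = 0.8780 (×3); (41−19)/41 = 0.5366 (×11).
Raised to α = 3.0: 0.67695 (×3); 0.15450 (×11).
Sum = 3.730300; FGT(3.0) = 3.730300 / 94 = 0.040.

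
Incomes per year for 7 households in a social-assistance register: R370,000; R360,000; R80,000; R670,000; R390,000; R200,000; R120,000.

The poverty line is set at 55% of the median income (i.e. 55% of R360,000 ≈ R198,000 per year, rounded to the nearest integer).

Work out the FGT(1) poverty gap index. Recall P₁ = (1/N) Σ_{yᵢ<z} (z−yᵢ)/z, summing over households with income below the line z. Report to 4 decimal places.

Below z: R80,000, R120,000 (q = 2 of N = 7).
Relative gaps: (198000−80000)/198000 = 0.5960; (198000−120000)/198000 = 0.3939.
Sum of shortfalls = 0.989899; P₁ averages over all N: 0.989899 / 7 = 0.1414.

0.1414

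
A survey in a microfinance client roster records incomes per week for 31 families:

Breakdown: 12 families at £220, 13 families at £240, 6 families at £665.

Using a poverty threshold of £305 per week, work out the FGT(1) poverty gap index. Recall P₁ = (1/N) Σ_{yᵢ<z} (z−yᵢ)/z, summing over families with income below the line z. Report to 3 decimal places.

0.197

Below the line: 12×£220, 13×£240 (q = 25 of N = 31).
Relative gaps: (305−220)/305 = 0.2787 (×12); (305−240)/305 = 0.2131 (×13).
Sum of shortfalls = 6.114754; P₁ averages over all N: 6.114754 / 31 = 0.197.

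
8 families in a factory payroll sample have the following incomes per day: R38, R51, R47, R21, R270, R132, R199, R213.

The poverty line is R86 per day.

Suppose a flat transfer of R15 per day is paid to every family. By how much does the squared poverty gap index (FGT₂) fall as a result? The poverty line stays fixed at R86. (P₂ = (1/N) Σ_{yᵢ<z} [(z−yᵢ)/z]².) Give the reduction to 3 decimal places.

Before: below the line — R21, R38, R47, R51; squared poverty gap index (FGT₂) = 0.15676.
After the R15 transfer: below the line — R36, R53, R62, R66; squared poverty gap index (FGT₂) = 0.07715.
Reduction = 0.15676 − 0.07715 = 0.080.

0.080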